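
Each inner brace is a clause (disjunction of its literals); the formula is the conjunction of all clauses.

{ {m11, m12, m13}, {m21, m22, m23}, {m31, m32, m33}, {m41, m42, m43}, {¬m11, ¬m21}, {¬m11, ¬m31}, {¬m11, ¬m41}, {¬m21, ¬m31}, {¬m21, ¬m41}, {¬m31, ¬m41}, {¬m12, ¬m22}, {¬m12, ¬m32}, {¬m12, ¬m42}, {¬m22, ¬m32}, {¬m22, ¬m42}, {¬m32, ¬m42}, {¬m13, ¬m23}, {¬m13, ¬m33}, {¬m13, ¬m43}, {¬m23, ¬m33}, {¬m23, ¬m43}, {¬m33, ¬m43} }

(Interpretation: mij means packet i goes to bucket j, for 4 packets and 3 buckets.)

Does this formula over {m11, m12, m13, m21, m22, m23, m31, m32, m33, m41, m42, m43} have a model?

Case m11 = False:
Case m12 = True:
From the singleton clause (¬m22), m22 = False.
From the singleton clause (¬m32), m32 = False.
From the singleton clause (¬m42), m42 = False.
Case m21 = True:
From the singleton clause (¬m31), m31 = False.
From the singleton clause (m33), m33 = True.
From the singleton clause (¬m41), m41 = False.
From the singleton clause (m43), m43 = True.
But (¬m43) is also a unit clause — contradiction.
Backtrack on m21: now try m21 = False.
From the singleton clause (m23), m23 = True.
From the singleton clause (¬m13), m13 = False.
From the singleton clause (¬m33), m33 = False.
From the singleton clause (m31), m31 = True.
From the singleton clause (¬m41), m41 = False.
From the singleton clause (m43), m43 = True.
But (¬m43) is also a unit clause — contradiction.
Neither m21 = True nor m21 = False works.
Backtrack on m12: now try m12 = False.
From the singleton clause (m13), m13 = True.
From the singleton clause (¬m23), m23 = False.
From the singleton clause (¬m33), m33 = False.
From the singleton clause (¬m43), m43 = False.
Case m21 = True:
From the singleton clause (¬m31), m31 = False.
From the singleton clause (m32), m32 = True.
From the singleton clause (¬m41), m41 = False.
From the singleton clause (m42), m42 = True.
But (¬m42) is also a unit clause — contradiction.
Backtrack on m21: now try m21 = False.
From the singleton clause (m22), m22 = True.
From the singleton clause (¬m32), m32 = False.
From the singleton clause (m31), m31 = True.
From the singleton clause (¬m41), m41 = False.
From the singleton clause (m42), m42 = True.
But (¬m42) is also a unit clause — contradiction.
Neither m21 = True nor m21 = False works.
Neither m12 = True nor m12 = False works.
Backtrack on m11: now try m11 = True.
From the singleton clause (¬m21), m21 = False.
From the singleton clause (¬m31), m31 = False.
From the singleton clause (¬m41), m41 = False.
Case m22 = True:
From the singleton clause (¬m12), m12 = False.
From the singleton clause (¬m32), m32 = False.
From the singleton clause (m33), m33 = True.
From the singleton clause (¬m42), m42 = False.
From the singleton clause (m43), m43 = True.
But (¬m43) is also a unit clause — contradiction.
Backtrack on m22: now try m22 = False.
From the singleton clause (m23), m23 = True.
From the singleton clause (¬m13), m13 = False.
From the singleton clause (¬m33), m33 = False.
From the singleton clause (m32), m32 = True.
From the singleton clause (¬m12), m12 = False.
From the singleton clause (¬m42), m42 = False.
From the singleton clause (m43), m43 = True.
But (¬m43) is also a unit clause — contradiction.
Neither m22 = True nor m22 = False works.
Neither m11 = True nor m11 = False works.
No assignment satisfies every clause.

No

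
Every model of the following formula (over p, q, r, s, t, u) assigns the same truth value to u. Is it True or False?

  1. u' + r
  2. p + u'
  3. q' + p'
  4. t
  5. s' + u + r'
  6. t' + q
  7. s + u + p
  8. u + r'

Suppose u = 1.
(r) alone gives r = 1.
(p) alone gives p = 1.
(q') alone gives q = 0.
(t) alone gives t = 1.
Now (t') is unsatisfied and unit — conflict.
So every satisfying assignment has u = False.

False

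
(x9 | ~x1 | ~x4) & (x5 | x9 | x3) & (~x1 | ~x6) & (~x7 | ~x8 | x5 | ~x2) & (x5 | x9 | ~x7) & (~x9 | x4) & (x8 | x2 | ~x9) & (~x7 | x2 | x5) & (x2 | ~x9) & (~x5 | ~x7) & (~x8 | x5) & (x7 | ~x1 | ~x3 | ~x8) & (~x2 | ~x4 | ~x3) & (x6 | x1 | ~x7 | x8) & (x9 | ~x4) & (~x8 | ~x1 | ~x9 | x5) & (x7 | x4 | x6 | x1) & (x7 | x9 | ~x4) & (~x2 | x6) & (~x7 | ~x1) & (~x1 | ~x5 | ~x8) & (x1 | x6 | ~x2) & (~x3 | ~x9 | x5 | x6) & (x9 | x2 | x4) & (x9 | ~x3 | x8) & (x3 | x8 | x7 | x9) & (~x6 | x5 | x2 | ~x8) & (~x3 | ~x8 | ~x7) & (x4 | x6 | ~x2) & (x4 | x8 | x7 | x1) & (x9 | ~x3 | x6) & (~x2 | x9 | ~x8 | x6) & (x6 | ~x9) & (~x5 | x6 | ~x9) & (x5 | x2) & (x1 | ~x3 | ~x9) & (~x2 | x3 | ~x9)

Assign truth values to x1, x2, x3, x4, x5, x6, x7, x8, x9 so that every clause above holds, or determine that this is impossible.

x1=0, x2=1, x3=1, x4=0, x5=1, x6=1, x7=0, x8=1, x9=0

Try x1 = 0.
Try x9 = 0.
Unit clause (~x4) forces x4 = 0.
Unit clause (x2) forces x2 = 1.
Unit clause (x6) forces x6 = 1.
Try x5 = 1.
Unit clause (~x7) forces x7 = 0.
Unit clause (x8) forces x8 = 1.
All clauses hold; x3 can take either value.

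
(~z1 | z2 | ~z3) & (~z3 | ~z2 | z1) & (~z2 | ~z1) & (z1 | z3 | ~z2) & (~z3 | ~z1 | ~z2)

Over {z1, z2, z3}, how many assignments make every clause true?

There are 2^3 = 8 truth assignments over (z1, z2, z3).
Check each against the 5 clauses (columns in the order z1, z2, z3):
  F F F  ✓ satisfies all
  F F T  ✓ satisfies all
  F T F  ✗ fails (z1 | z3 | ~z2)
  F T T  ✗ fails (~z3 | ~z2 | z1)
  T F F  ✓ satisfies all
  T F T  ✗ fails (~z1 | z2 | ~z3)
  T T F  ✗ fails (~z2 | ~z1)
  T T T  ✗ fails (~z2 | ~z1)
3 of the 8 rows are models.

3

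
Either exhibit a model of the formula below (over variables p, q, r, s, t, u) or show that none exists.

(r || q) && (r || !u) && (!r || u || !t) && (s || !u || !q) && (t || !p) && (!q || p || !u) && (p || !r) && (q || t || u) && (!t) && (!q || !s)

p=false, q=true, r=false, s=false, t=false, u=false

From the singleton clause (!t), t = false.
From the singleton clause (!p), p = false.
From the singleton clause (!r), r = false.
From the singleton clause (q), q = true.
From the singleton clause (!u), u = false.
From the singleton clause (!s), s = false.
All clauses are satisfied.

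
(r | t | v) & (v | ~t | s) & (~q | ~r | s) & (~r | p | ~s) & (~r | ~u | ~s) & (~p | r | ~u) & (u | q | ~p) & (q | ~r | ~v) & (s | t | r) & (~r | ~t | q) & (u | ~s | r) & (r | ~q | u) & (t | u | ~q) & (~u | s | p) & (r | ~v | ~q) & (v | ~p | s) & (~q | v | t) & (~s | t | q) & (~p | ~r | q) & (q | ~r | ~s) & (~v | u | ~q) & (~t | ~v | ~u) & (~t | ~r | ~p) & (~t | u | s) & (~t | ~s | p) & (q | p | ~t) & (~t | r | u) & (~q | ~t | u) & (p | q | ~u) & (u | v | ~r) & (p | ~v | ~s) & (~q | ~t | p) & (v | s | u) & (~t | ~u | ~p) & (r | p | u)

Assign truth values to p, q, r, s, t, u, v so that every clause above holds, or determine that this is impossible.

UNSATISFIABLE

Suppose r = 1.
Suppose q = 0.
Unit clause (~v) forces v = 0.
Unit clause (~t) forces t = 0.
Unit clause (~s) forces s = 0.
Unit clause (~p) forces p = 0.
Unit clause (~u) forces u = 0.
But (u) is also a unit clause — contradiction.
So q must be the other value — set q = 1.
Unit clause (s) forces s = 1.
Unit clause (p) forces p = 1.
Unit clause (~u) forces u = 0.
Unit clause (t) forces t = 1.
But (~t) is also a unit clause — contradiction.
Either choice for q ends in contradiction.
So r must be the other value — set r = 0.
Suppose t = 1.
Unit clause (u) forces u = 1.
Unit clause (~p) forces p = 0.
Unit clause (s) forces s = 1.
But (~s) is also a unit clause — contradiction.
So t must be the other value — set t = 0.
Unit clause (v) forces v = 1.
Unit clause (s) forces s = 1.
Unit clause (u) forces u = 1.
Unit clause (~p) forces p = 0.
But (p) is also a unit clause — contradiction.
Either choice for t ends in contradiction.
Either choice for r ends in contradiction.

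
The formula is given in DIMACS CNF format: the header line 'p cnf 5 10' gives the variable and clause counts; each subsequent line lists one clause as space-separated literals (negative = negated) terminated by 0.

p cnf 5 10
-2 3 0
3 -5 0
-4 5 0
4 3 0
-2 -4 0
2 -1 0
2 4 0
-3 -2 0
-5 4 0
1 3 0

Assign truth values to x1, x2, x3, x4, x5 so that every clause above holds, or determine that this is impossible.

x1: False, x2: False, x3: True, x4: True, x5: True

Try x2 = False.
(¬x1) alone gives x1 = False.
(x4) alone gives x4 = True.
(x5) alone gives x5 = True.
(x3) alone gives x3 = True.
All clauses are satisfied.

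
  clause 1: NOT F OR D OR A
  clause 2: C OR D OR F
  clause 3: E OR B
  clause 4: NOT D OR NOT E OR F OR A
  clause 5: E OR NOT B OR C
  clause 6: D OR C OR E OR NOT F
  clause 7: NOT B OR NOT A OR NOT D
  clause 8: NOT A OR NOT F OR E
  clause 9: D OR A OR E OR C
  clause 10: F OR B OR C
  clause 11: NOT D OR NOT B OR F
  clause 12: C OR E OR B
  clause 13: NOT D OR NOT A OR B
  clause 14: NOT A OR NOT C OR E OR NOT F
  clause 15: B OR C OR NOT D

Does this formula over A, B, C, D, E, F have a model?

Suppose E = true.
Suppose F = false.
Suppose C = true.
Suppose D = false.
Every clause is now satisfied; A, B are unconstrained.
A satisfying assignment: A=true,  B=true,  C=true,  D=false,  E=true,  F=false.

Yes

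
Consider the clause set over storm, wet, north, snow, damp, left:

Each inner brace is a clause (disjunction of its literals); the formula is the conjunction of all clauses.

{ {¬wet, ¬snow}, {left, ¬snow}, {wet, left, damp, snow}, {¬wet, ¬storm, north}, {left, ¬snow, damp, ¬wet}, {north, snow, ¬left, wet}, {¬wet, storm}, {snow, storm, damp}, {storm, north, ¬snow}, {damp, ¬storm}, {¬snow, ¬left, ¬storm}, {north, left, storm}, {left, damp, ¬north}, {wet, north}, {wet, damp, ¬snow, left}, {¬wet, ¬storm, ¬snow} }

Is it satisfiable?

Yes

Branch on wet: set wet = False.
(north) alone gives north = True.
Branch on left: set left = False.
(¬snow) alone gives snow = False.
(damp) alone gives damp = True.
All clauses hold; storm can take either value.
A satisfying assignment: storm=False; wet=False; north=True; snow=False; damp=True; left=False.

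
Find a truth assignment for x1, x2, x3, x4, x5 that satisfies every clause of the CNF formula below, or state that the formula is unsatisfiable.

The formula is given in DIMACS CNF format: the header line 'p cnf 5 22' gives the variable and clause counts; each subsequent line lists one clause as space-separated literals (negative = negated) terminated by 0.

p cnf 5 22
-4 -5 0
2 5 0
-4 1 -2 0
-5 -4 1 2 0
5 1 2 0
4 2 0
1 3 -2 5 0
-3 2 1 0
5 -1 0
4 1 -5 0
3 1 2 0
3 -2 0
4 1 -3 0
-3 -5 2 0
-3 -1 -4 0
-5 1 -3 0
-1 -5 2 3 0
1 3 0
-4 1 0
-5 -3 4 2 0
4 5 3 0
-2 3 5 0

Case x4 = False:
The clause (x2) is unit, so x2 = True.
The clause (x3) is unit, so x3 = True.
The clause (x1) is unit, so x1 = True.
The clause (x5) is unit, so x5 = True.
Every clause now holds.

x1 ↦ True,  x2 ↦ True,  x3 ↦ True,  x4 ↦ False,  x5 ↦ True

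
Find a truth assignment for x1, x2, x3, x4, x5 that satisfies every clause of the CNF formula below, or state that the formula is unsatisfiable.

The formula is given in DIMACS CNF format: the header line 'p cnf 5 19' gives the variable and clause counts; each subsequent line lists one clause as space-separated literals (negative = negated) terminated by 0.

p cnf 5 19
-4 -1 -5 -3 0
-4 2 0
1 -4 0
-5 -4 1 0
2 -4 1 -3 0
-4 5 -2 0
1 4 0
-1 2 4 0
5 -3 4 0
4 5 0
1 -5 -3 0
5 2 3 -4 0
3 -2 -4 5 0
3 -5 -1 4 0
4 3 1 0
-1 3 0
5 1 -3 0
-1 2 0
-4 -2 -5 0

Case x4 = False:
The clause (x1) is unit, so x1 = True.
The clause (x2) is unit, so x2 = True.
The clause (x5) is unit, so x5 = True.
The clause (x3) is unit, so x3 = True.
All clauses are satisfied.

x1 ↦ True,  x2 ↦ True,  x3 ↦ True,  x4 ↦ False,  x5 ↦ True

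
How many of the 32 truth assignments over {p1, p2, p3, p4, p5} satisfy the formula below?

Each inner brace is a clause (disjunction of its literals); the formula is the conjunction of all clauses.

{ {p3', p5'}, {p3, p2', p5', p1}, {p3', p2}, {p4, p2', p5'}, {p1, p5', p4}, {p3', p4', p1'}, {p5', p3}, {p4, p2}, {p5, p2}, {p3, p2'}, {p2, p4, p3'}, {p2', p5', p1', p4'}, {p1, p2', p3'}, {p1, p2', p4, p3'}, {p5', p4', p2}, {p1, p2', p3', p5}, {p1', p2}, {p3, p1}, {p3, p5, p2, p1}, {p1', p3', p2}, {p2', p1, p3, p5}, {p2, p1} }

There are 2^5 = 32 truth assignments over (p1, p2, p3, p4, p5).
Split on p5. With p5 = 1, the clauses containing p5 are satisfied and p5' drops from the rest; 0 of the 2^4 = 16 assignments to the other variables satisfy what remains.
With p5 = 0, by the same count on the reduced clause set, 1 assignment works.
(One model: p1=T, p2=T, p3=T, p4=F, p5=F.)
Total: 0 + 1 = 1.

1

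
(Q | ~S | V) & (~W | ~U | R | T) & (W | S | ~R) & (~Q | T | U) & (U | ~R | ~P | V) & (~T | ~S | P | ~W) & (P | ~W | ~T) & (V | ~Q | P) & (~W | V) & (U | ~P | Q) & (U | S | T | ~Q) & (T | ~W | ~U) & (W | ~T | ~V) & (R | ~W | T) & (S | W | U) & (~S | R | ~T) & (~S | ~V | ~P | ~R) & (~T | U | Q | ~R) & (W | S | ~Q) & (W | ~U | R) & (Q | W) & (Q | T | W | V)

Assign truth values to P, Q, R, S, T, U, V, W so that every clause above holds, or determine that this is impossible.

P: 1, Q: 1, R: 0, S: 0, T: 1, U: 0, V: 1, W: 1

Try W = 1.
The clause (V) is unit, so V = 1.
Try P = 1.
Try U = 0.
The clause (Q) is unit, so Q = 1.
The clause (T) is unit, so T = 1.
Try S = 0.
No clause remains; R is free.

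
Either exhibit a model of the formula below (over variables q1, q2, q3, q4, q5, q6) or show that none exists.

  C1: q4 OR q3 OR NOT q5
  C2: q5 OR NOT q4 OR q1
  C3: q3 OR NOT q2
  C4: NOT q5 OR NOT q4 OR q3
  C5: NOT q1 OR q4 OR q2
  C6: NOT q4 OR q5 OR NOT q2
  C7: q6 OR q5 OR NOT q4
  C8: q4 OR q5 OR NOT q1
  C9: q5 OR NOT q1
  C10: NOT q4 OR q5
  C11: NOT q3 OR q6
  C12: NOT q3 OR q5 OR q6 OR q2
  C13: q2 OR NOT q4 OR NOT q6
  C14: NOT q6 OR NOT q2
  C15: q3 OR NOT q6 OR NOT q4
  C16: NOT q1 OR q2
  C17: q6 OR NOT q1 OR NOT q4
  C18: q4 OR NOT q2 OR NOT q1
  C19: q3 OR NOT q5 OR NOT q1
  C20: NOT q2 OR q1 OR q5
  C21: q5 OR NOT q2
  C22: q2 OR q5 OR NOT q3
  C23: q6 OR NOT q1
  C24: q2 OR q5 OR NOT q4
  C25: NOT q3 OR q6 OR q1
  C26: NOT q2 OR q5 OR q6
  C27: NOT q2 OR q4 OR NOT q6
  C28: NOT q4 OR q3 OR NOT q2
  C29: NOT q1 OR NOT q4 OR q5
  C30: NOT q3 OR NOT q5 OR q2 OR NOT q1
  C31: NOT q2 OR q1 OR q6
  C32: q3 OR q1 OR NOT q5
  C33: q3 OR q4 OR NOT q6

Suppose q3 = true.
From the singleton clause (q6), q6 = true.
From the singleton clause (NOT q2), q2 = false.
From the singleton clause (NOT q4), q4 = false.
From the singleton clause (NOT q1), q1 = false.
From the singleton clause (q5), q5 = true.
Every clause now holds.

q1=false, q2=false, q3=true, q4=false, q5=true, q6=true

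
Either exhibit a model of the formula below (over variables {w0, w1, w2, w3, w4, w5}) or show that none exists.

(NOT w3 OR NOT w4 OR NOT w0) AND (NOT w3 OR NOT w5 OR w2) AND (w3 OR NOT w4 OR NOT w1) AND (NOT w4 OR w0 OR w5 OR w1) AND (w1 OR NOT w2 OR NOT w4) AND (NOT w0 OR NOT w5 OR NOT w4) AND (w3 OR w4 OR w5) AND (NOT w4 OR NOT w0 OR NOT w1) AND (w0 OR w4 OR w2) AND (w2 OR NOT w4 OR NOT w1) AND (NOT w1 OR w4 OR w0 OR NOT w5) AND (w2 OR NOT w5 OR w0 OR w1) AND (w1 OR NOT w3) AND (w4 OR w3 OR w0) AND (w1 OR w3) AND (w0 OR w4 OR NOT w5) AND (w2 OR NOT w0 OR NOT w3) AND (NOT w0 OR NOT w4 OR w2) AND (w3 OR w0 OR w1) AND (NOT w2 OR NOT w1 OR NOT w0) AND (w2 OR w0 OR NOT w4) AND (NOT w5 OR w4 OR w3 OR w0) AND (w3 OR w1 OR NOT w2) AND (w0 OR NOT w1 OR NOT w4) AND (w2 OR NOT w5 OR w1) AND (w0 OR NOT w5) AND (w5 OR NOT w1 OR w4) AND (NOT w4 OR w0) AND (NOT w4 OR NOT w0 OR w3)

Suppose w1 = true.
Suppose w3 = false.
Unit clause (NOT w4) forces w4 = false.
Unit clause (w5) forces w5 = true.
Unit clause (w0) forces w0 = true.
Unit clause (NOT w2) forces w2 = false.
This assignment satisfies each clause.

w0=true, w1=true, w2=false, w3=false, w4=false, w5=true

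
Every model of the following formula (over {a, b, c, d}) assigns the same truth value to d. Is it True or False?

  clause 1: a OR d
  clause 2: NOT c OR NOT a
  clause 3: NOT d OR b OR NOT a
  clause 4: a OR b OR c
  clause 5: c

True

Suppose d = false.
(a) alone gives a = true.
(NOT c) alone gives c = false.
Now (c) is unsatisfied and unit — conflict.
So every satisfying assignment has d = True.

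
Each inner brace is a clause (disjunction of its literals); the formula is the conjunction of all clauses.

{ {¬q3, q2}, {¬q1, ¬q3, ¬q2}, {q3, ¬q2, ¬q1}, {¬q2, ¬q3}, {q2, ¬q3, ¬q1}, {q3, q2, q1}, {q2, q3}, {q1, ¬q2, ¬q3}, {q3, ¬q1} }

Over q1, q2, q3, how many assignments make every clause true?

There are 2^3 = 8 truth assignments over (q1, q2, q3).
Check each against the 9 clauses (columns in the order q1, q2, q3):
  F F F  ✗ fails (q3 ∨ q2 ∨ q1)
  F F T  ✗ fails (¬q3 ∨ q2)
  F T F  ✓ satisfies all
  F T T  ✗ fails (¬q2 ∨ ¬q3)
  T F F  ✗ fails (q2 ∨ q3)
  T F T  ✗ fails (¬q3 ∨ q2)
  T T F  ✗ fails (q3 ∨ ¬q2 ∨ ¬q1)
  T T T  ✗ fails (¬q1 ∨ ¬q3 ∨ ¬q2)
1 of the 8 rows is a model.

1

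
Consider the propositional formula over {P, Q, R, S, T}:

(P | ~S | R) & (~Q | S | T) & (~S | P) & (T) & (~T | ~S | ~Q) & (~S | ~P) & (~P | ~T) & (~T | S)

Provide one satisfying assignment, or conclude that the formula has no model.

UNSATISFIABLE

(T) alone gives T = 1.
(~P) alone gives P = 0.
(~S) alone gives S = 0.
But (S) is also a unit clause — contradiction.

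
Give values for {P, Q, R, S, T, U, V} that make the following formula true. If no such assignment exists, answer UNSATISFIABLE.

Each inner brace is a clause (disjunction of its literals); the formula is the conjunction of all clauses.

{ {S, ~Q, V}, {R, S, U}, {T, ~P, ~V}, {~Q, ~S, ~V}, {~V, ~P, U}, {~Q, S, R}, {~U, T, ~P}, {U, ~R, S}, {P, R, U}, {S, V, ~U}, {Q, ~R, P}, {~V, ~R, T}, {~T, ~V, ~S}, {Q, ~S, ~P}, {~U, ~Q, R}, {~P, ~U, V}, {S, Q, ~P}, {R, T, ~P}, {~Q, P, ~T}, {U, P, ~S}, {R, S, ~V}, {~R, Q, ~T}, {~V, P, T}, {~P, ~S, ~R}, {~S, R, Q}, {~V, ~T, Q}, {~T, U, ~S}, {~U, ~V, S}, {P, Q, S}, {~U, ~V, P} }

Try S = 1.
Try Q = 1.
Unit clause (~V) forces V = 0.
Try U = 1.
Unit clause (R) forces R = 1.
Unit clause (~P) forces P = 0.
Unit clause (~T) forces T = 0.
Every clause now holds.

P: 0,  Q: 1,  R: 1,  S: 1,  T: 0,  U: 1,  V: 0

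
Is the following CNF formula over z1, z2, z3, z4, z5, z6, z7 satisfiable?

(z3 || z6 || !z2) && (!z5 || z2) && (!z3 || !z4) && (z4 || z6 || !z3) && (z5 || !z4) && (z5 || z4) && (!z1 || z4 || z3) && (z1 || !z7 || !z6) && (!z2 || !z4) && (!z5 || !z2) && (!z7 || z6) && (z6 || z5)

Try z5 = false.
Unit clause (!z4) forces z4 = false.
Now (z4) is unsatisfied and unit — conflict.
That branch fails; take z5 = true instead.
Unit clause (z2) forces z2 = true.
Now (!z2) is unsatisfied and unit — conflict.
Neither z5 = true nor z5 = false works.
No assignment satisfies every clause.

No, unsatisfiable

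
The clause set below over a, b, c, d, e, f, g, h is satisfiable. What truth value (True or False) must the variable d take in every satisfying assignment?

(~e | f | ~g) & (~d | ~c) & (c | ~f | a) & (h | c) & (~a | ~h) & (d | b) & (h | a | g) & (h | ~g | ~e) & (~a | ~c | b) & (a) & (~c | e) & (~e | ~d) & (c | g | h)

Suppose d = 1.
(~c) alone gives c = 0.
(h) alone gives h = 1.
(~a) alone gives a = 0.
Now (a) is unsatisfied and unit — conflict.
So every satisfying assignment has d = False.

False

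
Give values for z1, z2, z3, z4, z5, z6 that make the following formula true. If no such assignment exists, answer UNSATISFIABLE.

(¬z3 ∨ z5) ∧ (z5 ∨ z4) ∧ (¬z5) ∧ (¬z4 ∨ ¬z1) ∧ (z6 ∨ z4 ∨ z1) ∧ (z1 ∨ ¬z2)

Unit clause (¬z5) forces z5 = False.
Unit clause (¬z3) forces z3 = False.
Unit clause (z4) forces z4 = True.
Unit clause (¬z1) forces z1 = False.
Unit clause (¬z2) forces z2 = False.
All clauses hold; z6 can take either value.

z1=False, z2=False, z3=False, z4=True, z5=False, z6=True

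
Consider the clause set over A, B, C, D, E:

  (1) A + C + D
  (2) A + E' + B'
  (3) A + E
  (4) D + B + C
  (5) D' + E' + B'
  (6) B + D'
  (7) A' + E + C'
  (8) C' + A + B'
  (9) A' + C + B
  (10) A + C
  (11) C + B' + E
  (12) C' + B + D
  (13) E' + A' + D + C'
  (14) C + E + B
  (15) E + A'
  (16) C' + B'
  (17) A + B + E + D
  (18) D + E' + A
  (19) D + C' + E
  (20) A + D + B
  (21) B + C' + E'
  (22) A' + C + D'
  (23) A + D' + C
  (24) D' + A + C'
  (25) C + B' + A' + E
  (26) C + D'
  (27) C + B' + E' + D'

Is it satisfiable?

Yes, satisfiable

Case A = 1:
From the singleton clause (E), E = 1.
Case D = 0:
From the singleton clause (C'), C = 0.
From the singleton clause (B), B = 1.
Every clause now holds.
A satisfying assignment: A: 1, B: 1, C: 0, D: 0, E: 1.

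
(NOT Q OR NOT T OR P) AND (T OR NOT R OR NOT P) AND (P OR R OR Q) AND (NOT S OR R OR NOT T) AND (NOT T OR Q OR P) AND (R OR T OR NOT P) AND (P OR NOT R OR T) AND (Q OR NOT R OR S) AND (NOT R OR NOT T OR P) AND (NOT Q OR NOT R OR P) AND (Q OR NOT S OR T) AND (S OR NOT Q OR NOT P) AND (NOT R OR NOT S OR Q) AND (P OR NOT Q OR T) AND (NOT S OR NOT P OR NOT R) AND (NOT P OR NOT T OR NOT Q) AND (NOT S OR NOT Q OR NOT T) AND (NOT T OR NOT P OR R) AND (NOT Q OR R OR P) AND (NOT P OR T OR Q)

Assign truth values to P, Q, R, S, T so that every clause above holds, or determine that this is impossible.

Try Q = false.
Try P = true.
The clause (T) is unit, so T = true.
The clause (R) is unit, so R = true.
The clause (S) is unit, so S = true.
That conflicts with the unit clause (NOT S).
Backtrack on P: now try P = false.
The clause (R) is unit, so R = true.
The clause (NOT T) is unit, so T = false.
That conflicts with the unit clause (T).
Either choice for P ends in contradiction.
Backtrack on Q: now try Q = true.
Try T = false.
The clause (P) is unit, so P = true.
The clause (NOT R) is unit, so R = false.
That conflicts with the unit clause (R).
Backtrack on T: now try T = true.
The clause (P) is unit, so P = true.
That conflicts with the unit clause (NOT P).
Either choice for T ends in contradiction.
Either choice for Q ends in contradiction.

UNSATISFIABLE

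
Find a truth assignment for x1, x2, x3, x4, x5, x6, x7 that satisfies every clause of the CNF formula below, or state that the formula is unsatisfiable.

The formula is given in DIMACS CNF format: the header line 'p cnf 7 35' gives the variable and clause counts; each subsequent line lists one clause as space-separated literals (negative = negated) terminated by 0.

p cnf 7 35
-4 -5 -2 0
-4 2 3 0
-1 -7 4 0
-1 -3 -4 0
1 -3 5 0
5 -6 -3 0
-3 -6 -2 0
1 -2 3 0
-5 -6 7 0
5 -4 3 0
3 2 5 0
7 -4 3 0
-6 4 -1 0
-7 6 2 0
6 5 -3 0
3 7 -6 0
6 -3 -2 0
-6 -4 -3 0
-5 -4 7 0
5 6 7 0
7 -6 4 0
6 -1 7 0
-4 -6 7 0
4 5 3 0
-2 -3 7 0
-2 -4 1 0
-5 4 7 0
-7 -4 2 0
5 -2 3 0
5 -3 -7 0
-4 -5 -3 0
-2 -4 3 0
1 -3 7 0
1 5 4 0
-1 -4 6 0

x1=False,  x2=False,  x3=False,  x4=False,  x5=True,  x6=True,  x7=True

Case x4 = False:
Case x1 = False:
(x5) alone gives x5 = True.
(x7) alone gives x7 = True.
Case x2 = False:
(x6) alone gives x6 = True.
No clause remains; x3 is free.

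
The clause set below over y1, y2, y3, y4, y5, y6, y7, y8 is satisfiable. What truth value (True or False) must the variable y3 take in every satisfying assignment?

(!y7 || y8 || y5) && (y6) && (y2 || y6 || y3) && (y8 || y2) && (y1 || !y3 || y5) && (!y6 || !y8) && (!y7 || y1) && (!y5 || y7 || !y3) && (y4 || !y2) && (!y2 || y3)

True

Suppose y3 = false.
Unit clause (y6) forces y6 = true.
Unit clause (!y8) forces y8 = false.
Unit clause (y2) forces y2 = true.
Now (!y2) is unsatisfied and unit — conflict.
So every satisfying assignment has y3 = True.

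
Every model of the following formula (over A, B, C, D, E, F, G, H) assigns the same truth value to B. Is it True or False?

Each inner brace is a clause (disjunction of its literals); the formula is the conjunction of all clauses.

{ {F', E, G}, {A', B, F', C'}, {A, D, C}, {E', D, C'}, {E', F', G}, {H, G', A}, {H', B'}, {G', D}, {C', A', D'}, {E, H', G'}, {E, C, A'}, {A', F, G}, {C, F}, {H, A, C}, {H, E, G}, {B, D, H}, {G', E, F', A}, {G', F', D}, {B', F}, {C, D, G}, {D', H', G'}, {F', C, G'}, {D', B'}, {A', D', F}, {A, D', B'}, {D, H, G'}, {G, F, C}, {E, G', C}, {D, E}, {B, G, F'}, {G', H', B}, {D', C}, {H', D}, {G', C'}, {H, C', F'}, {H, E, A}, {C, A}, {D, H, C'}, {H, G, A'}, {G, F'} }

False

Suppose B = 1.
Unit clause (H') forces H = 0.
Unit clause (F) forces F = 1.
Unit clause (D') forces D = 0.
Unit clause (G') forces G = 0.
Now (G) is unsatisfied and unit — conflict.
So every satisfying assignment has B = False.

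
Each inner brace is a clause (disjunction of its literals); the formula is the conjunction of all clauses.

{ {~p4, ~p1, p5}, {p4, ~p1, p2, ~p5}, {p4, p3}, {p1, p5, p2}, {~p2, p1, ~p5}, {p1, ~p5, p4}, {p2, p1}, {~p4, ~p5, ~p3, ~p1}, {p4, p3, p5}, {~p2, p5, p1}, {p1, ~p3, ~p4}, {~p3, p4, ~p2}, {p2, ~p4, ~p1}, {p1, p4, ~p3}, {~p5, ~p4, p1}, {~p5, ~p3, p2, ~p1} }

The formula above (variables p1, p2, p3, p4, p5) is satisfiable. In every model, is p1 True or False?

True

Suppose p1 = 0.
From the singleton clause (p2), p2 = 1.
From the singleton clause (~p5), p5 = 0.
That conflicts with the unit clause (p5).
So every satisfying assignment has p1 = True.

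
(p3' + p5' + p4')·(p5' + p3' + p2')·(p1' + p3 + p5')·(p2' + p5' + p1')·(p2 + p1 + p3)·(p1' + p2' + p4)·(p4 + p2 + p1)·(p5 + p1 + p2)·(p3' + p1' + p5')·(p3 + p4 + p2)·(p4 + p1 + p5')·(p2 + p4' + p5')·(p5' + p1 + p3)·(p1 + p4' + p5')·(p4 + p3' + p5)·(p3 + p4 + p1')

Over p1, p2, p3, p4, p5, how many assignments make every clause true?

There are 2^5 = 32 truth assignments over (p1, p2, p3, p4, p5).
Split on p5. With p5 = 1, the clauses containing p5 are satisfied and p5' drops from the rest; 0 of the 2^4 = 16 assignments to the other variables satisfy what remains.
With p5 = 0, by the same count on the reduced clause set, 7 assignments work.
(One model: p1=F, p2=T, p3=F, p4=F, p5=F.)
Total: 0 + 7 = 7.

7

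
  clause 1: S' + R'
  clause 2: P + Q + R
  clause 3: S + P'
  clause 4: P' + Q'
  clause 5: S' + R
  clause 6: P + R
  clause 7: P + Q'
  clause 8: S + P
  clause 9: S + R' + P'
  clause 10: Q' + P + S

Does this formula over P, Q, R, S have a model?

Case S = 0:
The clause (P') is unit, so P = 0.
Now (P) is unsatisfied and unit — conflict.
Undo S and try S = 1.
The clause (R') is unit, so R = 0.
Now (R) is unsatisfied and unit — conflict.
Either choice for S ends in contradiction.
No assignment satisfies every clause.

No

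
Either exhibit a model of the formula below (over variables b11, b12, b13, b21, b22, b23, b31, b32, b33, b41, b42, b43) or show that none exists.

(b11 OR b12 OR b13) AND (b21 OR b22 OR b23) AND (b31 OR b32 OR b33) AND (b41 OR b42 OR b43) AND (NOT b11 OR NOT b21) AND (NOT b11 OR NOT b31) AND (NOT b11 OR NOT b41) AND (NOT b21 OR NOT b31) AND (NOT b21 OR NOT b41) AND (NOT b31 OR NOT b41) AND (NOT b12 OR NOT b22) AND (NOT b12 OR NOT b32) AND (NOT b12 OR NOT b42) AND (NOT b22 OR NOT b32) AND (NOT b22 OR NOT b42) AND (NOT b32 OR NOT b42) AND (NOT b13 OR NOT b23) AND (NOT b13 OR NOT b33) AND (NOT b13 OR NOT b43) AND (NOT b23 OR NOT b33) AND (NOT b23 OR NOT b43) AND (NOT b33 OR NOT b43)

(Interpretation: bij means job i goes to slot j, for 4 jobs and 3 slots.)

UNSATISFIABLE

Try b11 = false.
Try b12 = true.
Unit clause (NOT b22) forces b22 = false.
Unit clause (NOT b32) forces b32 = false.
Unit clause (NOT b42) forces b42 = false.
Try b21 = true.
Unit clause (NOT b31) forces b31 = false.
Unit clause (b33) forces b33 = true.
Unit clause (NOT b41) forces b41 = false.
Unit clause (b43) forces b43 = true.
Now (NOT b43) is unsatisfied and unit — conflict.
That branch fails; take b21 = false instead.
Unit clause (b23) forces b23 = true.
Unit clause (NOT b13) forces b13 = false.
Unit clause (NOT b33) forces b33 = false.
Unit clause (b31) forces b31 = true.
Unit clause (NOT b41) forces b41 = false.
Unit clause (b43) forces b43 = true.
Now (NOT b43) is unsatisfied and unit — conflict.
Both values of b21 lead to a conflict.
That branch fails; take b12 = false instead.
Unit clause (b13) forces b13 = true.
Unit clause (NOT b23) forces b23 = false.
Unit clause (NOT b33) forces b33 = false.
Unit clause (NOT b43) forces b43 = false.
Try b21 = true.
Unit clause (NOT b31) forces b31 = false.
Unit clause (b32) forces b32 = true.
Unit clause (NOT b41) forces b41 = false.
Unit clause (b42) forces b42 = true.
Now (NOT b42) is unsatisfied and unit — conflict.
That branch fails; take b21 = false instead.
Unit clause (b22) forces b22 = true.
Unit clause (NOT b32) forces b32 = false.
Unit clause (b31) forces b31 = true.
Unit clause (NOT b41) forces b41 = false.
Unit clause (b42) forces b42 = true.
Now (NOT b42) is unsatisfied and unit — conflict.
Both values of b21 lead to a conflict.
Both values of b12 lead to a conflict.
That branch fails; take b11 = true instead.
Unit clause (NOT b21) forces b21 = false.
Unit clause (NOT b31) forces b31 = false.
Unit clause (NOT b41) forces b41 = false.
Try b22 = true.
Unit clause (NOT b12) forces b12 = false.
Unit clause (NOT b32) forces b32 = false.
Unit clause (b33) forces b33 = true.
Unit clause (NOT b42) forces b42 = false.
Unit clause (b43) forces b43 = true.
Now (NOT b43) is unsatisfied and unit — conflict.
That branch fails; take b22 = false instead.
Unit clause (b23) forces b23 = true.
Unit clause (NOT b13) forces b13 = false.
Unit clause (NOT b33) forces b33 = false.
Unit clause (b32) forces b32 = true.
Unit clause (NOT b12) forces b12 = false.
Unit clause (NOT b42) forces b42 = false.
Unit clause (b43) forces b43 = true.
Now (NOT b43) is unsatisfied and unit — conflict.
Both values of b22 lead to a conflict.
Both values of b11 lead to a conflict.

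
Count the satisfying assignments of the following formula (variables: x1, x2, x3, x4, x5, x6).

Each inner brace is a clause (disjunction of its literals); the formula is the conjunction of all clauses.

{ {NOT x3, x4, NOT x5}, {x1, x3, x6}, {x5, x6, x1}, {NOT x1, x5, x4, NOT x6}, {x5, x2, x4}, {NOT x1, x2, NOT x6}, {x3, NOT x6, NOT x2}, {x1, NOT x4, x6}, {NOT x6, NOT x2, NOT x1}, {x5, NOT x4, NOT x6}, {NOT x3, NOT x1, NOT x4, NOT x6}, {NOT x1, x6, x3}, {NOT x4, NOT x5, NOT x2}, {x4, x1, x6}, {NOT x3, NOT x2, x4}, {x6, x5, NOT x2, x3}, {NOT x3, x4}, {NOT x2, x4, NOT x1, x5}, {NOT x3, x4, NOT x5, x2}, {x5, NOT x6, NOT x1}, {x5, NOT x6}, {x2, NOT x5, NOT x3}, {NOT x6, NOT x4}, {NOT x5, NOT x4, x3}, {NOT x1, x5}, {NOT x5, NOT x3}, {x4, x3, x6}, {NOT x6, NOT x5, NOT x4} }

There are 2^6 = 64 truth assignments over (x1, x2, x3, x4, x5, x6).
Split on x4. With x4 = true, the clauses containing x4 are satisfied and NOT x4 drops from the rest; 0 of the 2^5 = 32 assignments to the other variables satisfy what remains.
With x4 = false, by the same count on the reduced clause set, 1 assignment works.
Total: 0 + 1 = 1.

1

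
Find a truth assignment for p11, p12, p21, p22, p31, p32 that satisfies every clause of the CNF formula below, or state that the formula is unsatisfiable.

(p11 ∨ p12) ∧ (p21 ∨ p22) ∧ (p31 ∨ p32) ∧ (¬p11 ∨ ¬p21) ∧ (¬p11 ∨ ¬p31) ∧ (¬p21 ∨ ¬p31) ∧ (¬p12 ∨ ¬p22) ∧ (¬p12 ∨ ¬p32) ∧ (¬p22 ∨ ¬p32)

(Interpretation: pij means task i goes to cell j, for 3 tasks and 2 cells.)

Branch on p11: set p11 = True.
Unit clause (¬p21) forces p21 = False.
Unit clause (p22) forces p22 = True.
Unit clause (¬p31) forces p31 = False.
Unit clause (p32) forces p32 = True.
Now (¬p32) is unsatisfied and unit — conflict.
That branch fails; take p11 = False instead.
Unit clause (p12) forces p12 = True.
Unit clause (¬p22) forces p22 = False.
Unit clause (p21) forces p21 = True.
Unit clause (¬p31) forces p31 = False.
Unit clause (p32) forces p32 = True.
Now (¬p32) is unsatisfied and unit — conflict.
Neither p11 = True nor p11 = False works.

UNSATISFIABLE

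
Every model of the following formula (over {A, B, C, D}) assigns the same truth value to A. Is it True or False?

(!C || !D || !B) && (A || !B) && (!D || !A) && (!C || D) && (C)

Suppose A = true.
From the singleton clause (!D), D = false.
From the singleton clause (!C), C = false.
Now (C) is unsatisfied and unit — conflict.
So every satisfying assignment has A = False.

False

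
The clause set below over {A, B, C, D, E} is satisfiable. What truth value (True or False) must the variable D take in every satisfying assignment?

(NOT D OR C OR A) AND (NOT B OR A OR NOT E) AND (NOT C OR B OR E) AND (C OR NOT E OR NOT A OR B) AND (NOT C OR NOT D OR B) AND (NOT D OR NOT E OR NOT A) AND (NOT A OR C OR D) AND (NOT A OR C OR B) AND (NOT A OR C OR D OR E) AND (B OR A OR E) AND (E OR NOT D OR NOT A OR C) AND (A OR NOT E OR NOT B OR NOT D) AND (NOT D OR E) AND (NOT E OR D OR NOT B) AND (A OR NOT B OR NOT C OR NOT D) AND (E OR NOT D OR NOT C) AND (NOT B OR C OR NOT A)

Suppose D = true.
(E) alone gives E = true.
(NOT A) alone gives A = false.
(C) alone gives C = true.
(NOT B) alone gives B = false.
That conflicts with the unit clause (B).
So every satisfying assignment has D = False.

False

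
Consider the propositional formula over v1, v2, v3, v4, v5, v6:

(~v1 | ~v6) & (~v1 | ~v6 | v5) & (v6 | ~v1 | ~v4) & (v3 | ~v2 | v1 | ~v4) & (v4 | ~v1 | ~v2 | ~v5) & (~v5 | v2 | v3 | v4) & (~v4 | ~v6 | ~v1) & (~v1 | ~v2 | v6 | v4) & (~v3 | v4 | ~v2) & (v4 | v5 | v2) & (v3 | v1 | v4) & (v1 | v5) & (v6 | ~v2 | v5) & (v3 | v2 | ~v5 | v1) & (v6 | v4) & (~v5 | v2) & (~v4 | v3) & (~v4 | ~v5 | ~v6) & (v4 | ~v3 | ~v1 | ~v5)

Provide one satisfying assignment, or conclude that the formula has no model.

Try v1 = 0.
The clause (v5) is unit, so v5 = 1.
The clause (v2) is unit, so v2 = 1.
Try v3 = 1.
The clause (v4) is unit, so v4 = 1.
The clause (~v6) is unit, so v6 = 0.
All clauses are satisfied.

v1 ↦ 0,  v2 ↦ 1,  v3 ↦ 1,  v4 ↦ 1,  v5 ↦ 1,  v6 ↦ 0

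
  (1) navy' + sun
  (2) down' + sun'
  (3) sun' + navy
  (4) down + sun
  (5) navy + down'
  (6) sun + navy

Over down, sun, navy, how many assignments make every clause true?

There are 2^3 = 8 truth assignments over (down, sun, navy).
Check each against the 6 clauses (columns in the order down, sun, navy):
  F F F  ✗ fails (down + sun)
  F F T  ✗ fails (navy' + sun)
  F T F  ✗ fails (sun' + navy)
  F T T  ✓ satisfies all
  T F F  ✗ fails (navy + down')
  T F T  ✗ fails (navy' + sun)
  T T F  ✗ fails (down' + sun')
  T T T  ✗ fails (down' + sun')
1 of the 8 rows is a model.

1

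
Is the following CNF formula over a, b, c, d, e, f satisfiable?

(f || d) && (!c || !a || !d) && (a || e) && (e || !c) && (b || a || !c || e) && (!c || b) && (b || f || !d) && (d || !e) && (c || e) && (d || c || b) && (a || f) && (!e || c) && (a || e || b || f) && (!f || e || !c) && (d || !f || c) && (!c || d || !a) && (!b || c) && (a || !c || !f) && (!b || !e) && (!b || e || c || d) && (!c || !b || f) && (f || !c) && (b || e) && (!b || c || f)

Try f = true.
Try a = true.
Try c = false.
The clause (e) is unit, so e = true.
That conflicts with the unit clause (!e).
So c must be the other value — set c = true.
The clause (!d) is unit, so d = false.
That conflicts with the unit clause (d).
Either choice for c ends in contradiction.
So a must be the other value — set a = false.
The clause (e) is unit, so e = true.
The clause (d) is unit, so d = true.
The clause (c) is unit, so c = true.
That conflicts with the unit clause (!c).
Either choice for a ends in contradiction.
So f must be the other value — set f = false.
The clause (d) is unit, so d = true.
The clause (b) is unit, so b = true.
The clause (a) is unit, so a = true.
The clause (!c) is unit, so c = false.
That conflicts with the unit clause (c).
Either choice for f ends in contradiction.
No assignment satisfies every clause.

No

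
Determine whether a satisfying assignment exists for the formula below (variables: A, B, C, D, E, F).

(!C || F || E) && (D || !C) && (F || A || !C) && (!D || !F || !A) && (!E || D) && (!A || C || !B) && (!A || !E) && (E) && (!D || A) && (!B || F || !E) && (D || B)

The clause (E) is unit, so E = true.
The clause (D) is unit, so D = true.
The clause (!A) is unit, so A = false.
But (A) is also a unit clause — contradiction.
No assignment satisfies every clause.

No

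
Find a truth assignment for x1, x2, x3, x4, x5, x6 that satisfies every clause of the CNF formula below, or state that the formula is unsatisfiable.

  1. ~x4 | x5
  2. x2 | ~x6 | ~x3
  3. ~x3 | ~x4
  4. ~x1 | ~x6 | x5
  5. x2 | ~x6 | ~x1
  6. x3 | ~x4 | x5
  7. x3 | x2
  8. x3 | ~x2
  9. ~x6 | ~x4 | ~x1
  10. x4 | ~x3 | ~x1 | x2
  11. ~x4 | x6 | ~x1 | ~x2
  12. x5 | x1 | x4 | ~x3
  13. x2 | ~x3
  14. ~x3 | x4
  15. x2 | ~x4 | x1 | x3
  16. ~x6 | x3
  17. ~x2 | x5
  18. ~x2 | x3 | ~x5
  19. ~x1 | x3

Try x4 = 0.
From the singleton clause (~x3), x3 = 0.
From the singleton clause (x2), x2 = 1.
Now (~x2) is unsatisfied and unit — conflict.
Undo x4 and try x4 = 1.
From the singleton clause (x5), x5 = 1.
From the singleton clause (~x3), x3 = 0.
From the singleton clause (x2), x2 = 1.
Now (~x2) is unsatisfied and unit — conflict.
Either choice for x4 ends in contradiction.

UNSATISFIABLE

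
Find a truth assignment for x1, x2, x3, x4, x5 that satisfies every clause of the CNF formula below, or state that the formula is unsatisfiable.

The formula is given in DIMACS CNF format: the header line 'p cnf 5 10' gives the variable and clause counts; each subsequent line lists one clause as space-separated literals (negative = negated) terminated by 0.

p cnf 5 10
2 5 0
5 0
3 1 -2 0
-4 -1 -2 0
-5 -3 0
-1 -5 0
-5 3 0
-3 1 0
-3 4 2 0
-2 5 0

The clause (x5) is unit, so x5 = True.
The clause (¬x3) is unit, so x3 = False.
That conflicts with the unit clause (x3).

UNSATISFIABLE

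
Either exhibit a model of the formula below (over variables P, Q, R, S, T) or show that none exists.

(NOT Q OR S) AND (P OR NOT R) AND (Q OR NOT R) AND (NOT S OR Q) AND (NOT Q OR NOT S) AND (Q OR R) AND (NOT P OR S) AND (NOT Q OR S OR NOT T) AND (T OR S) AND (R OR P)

Try Q = false.
The clause (NOT R) is unit, so R = false.
But (R) is also a unit clause — contradiction.
That branch fails; take Q = true instead.
The clause (S) is unit, so S = true.
But (NOT S) is also a unit clause — contradiction.
Both values of Q lead to a conflict.

UNSATISFIABLE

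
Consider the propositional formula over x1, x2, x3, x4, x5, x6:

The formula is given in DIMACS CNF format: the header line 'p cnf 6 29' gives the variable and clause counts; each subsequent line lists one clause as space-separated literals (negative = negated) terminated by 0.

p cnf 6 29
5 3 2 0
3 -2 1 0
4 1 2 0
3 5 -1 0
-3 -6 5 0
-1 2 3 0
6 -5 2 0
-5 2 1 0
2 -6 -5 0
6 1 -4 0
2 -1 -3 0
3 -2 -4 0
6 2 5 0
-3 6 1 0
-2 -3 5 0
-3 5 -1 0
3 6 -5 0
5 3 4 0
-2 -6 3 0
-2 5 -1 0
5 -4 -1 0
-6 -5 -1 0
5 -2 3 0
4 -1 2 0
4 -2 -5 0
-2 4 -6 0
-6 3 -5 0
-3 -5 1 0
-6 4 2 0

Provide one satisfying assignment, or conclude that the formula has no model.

Case x5 = True:
Case x6 = False:
(x2) alone gives x2 = True.
(x3) alone gives x3 = True.
(x1) alone gives x1 = True.
(x4) alone gives x4 = True.
All clauses are satisfied.

x1: True; x2: True; x3: True; x4: True; x5: True; x6: False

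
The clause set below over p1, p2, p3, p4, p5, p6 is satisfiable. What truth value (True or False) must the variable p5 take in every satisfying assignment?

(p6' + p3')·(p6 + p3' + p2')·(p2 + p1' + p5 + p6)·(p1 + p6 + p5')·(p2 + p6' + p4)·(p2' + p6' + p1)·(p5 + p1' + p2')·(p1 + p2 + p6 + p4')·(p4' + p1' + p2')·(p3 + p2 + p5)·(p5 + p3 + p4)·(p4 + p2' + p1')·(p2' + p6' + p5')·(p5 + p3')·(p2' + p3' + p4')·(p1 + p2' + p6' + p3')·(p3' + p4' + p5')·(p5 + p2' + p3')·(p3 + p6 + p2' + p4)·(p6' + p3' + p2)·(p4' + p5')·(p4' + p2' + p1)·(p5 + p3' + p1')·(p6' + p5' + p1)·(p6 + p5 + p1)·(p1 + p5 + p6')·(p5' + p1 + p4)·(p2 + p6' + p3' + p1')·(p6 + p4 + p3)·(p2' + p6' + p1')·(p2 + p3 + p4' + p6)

Suppose p5 = 0.
Unit clause (p3') forces p3 = 0.
Unit clause (p2) forces p2 = 1.
Unit clause (p1') forces p1 = 0.
Unit clause (p6') forces p6 = 0.
But (p6) is also a unit clause — contradiction.
So every satisfying assignment has p5 = True.

True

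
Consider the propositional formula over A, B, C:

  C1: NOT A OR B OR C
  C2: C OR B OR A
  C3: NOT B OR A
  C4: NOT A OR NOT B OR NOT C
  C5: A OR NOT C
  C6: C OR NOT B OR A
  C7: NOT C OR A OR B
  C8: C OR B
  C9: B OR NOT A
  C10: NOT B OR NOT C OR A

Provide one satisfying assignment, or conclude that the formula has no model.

A: true; B: true; C: false

Branch on B: set B = true.
From the singleton clause (A), A = true.
From the singleton clause (NOT C), C = false.
All clauses are satisfied.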